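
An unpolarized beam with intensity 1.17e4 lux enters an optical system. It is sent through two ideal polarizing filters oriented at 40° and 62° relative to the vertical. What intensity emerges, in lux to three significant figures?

Unpolarized light through the first polarizer → I₁ = 1.17e4 lux/2 = 5850 lux, polarized at 40°.
I₂ = I₁ · cos²(22°) = 5850 · 0.8597 = 5029 lux.

I ≈ 5030 lux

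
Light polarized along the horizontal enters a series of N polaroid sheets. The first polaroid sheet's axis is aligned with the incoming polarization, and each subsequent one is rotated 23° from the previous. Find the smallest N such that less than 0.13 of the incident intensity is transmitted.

N = 14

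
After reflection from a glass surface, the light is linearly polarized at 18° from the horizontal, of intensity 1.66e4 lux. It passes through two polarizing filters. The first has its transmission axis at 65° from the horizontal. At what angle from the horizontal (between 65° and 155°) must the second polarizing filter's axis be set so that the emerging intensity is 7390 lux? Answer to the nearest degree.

By Malus's law, I₁ = I₀ cos²(65° − 18°) = I₀ cos²(47°) = 0.4651 I₀.
Target fraction: 7390 / 1.66e4 lux = 0.4452 of I₀.
Need I₂/I₀ = 0.4452, so cos²(θ − 65°) = 0.4452 / 0.4651 = 0.9571.
θ − 65° = arccos(√0.9571) = 11.9°, giving θ ≈ 65 + 11.9 = 76.9°.

θ ≈ 77°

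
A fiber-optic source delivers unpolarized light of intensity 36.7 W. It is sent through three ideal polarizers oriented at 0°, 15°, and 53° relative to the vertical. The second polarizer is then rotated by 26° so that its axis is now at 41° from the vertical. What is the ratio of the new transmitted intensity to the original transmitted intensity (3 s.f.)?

I_new/I_old ≈ 0.941

Before rotation:
Unpolarized light through the first polarizer → I₁ = ½ I₀, now polarized at 0°.
I₂ = I₁ cos²(15° − 0°) = 0.5 I₀ · cos²(15°) = 0.4665 I₀.
I₃ = I₂ cos²(53° − 15°) = 0.4665 I₀ · cos²(38°) = 0.2897 I₀.
After rotation:
Unpolarized light through the first polarizer → I₁ = ½ I₀, now polarized at 0°.
I₂ = I₁ cos²(41° − 0°) = 0.5 I₀ · cos²(41°) = 0.2848 I₀.
I₃ = I₂ cos²(53° − 41°) = 0.2848 I₀ · cos²(12°) = 0.2725 I₀.
Ratio = 0.2725 / 0.2897 = 0.9406.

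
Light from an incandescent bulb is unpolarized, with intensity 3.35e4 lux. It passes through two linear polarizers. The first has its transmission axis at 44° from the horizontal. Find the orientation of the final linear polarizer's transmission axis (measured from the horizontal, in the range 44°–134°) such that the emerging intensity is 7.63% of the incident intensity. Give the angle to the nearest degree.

Unpolarized light through the first polarizer → I₁ = ½ I₀, now polarized at 44°.
Need I₂/I₀ = 0.0763, so cos²(θ − 44°) = 0.0763 / 0.5 = 0.1526.
θ − 44° = arccos(√0.1526) = 67.0°, giving θ ≈ 44 + 67.0 = 111.0°.

θ ≈ 111°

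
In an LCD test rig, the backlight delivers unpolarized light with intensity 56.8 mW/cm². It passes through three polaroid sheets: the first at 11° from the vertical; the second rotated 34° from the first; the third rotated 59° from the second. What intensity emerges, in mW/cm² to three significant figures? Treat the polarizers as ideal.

Unpolarized light through the first polarizer → I₁ = 56.8 mW/cm²/2 = 28.4 mW/cm², polarized at 11°.
I₂ = I₁ · cos²(34°) = 28.4 · 0.6873 = 19.52 mW/cm².
I₃ = I₂ · cos²(59°) = 19.52 · 0.2653 = 5.178 mW/cm².

I ≈ 5.18 mW/cm²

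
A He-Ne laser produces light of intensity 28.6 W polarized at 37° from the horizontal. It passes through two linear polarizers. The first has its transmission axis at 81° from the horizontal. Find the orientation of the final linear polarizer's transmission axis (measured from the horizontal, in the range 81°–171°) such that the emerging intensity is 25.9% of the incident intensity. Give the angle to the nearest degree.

θ ≈ 126°

I₁ = I₀ cos²(81° − 37°) = I₀ cos²(44°) = 0.5174 I₀.
Need I₂/I₀ = 0.259, so cos²(θ − 81°) = 0.259 / 0.5174 = 0.5005.
θ − 81° = arccos(√0.5005) = 45.0°, giving θ ≈ 81 + 45.0 = 126.0°.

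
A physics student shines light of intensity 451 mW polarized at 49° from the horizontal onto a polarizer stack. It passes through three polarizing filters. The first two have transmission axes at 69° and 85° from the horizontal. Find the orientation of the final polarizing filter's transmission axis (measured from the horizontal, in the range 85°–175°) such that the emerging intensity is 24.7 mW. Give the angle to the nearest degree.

θ ≈ 160°

By Malus's law, I₁ = I₀ cos²(69° − 49°) = I₀ cos²(20°) = 0.883 I₀.
I₂ = I₁ cos²(85° − 69°) = 0.883 I₀ · cos²(16°) = 0.8159 I₀.
Target fraction: 24.7 / 451 mW = 0.05477 of I₀.
Need I₃/I₀ = 0.05477, so cos²(θ − 85°) = 0.05477 / 0.8159 = 0.06712.
θ − 85° = arccos(√0.06712) = 75.0°, giving θ ≈ 85 + 75.0 = 160.0°.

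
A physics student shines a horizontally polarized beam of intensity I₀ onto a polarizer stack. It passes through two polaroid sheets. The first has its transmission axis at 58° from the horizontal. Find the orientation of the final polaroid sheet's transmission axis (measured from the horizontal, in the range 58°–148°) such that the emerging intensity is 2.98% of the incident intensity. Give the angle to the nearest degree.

θ ≈ 129°

By Malus's law, I₁ = I₀ cos²(58° − 0°) = I₀ cos²(58°) = 0.2808 I₀.
Need I₂/I₀ = 0.0298, so cos²(θ − 58°) = 0.0298 / 0.2808 = 0.1061.
θ − 58° = arccos(√0.1061) = 71.0°, giving θ ≈ 58 + 71.0 = 129.0°.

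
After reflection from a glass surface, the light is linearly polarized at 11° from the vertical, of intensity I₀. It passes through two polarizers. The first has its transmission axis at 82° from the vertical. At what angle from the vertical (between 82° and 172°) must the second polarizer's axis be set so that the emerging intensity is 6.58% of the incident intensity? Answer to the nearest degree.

I₁ = I₀ cos²(82° − 11°) = I₀ cos²(71°) = 0.106 I₀.
Need I₂/I₀ = 0.0658, so cos²(θ − 82°) = 0.0658 / 0.106 = 0.6208.
θ − 82° = arccos(√0.6208) = 38.0°, giving θ ≈ 82 + 38.0 = 120.0°.

θ ≈ 120°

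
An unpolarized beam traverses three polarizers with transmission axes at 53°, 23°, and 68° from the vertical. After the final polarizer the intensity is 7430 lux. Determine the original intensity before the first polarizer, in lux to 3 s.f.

I₀ ≈ 3.96e4 lux

Unpolarized light through the first polarizer → I₁ = ½ I₀, now polarized at 53°.
I₂ = I₁ cos²(23° − 53°) = 0.5 I₀ · cos²(30°) = 0.375 I₀.
I₃ = I₂ cos²(68° − 23°) = 0.375 I₀ · cos²(45°) = 0.1875 I₀.
So 7430 lux = 0.1875 I₀, giving I₀ = 7430/0.1875 = 3.963e+04 lux.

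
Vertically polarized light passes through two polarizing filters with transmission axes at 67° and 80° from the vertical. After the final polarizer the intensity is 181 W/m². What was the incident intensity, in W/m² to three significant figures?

I₁ = I₀ cos²(67° − 0°) = I₀ cos²(67°) = 0.1527 I₀.
I₂ = I₁ cos²(80° − 67°) = 0.1527 I₀ · cos²(13°) = 0.1449 I₀.
So 181 W/m² = 0.1449 I₀, giving I₀ = 181/0.1449 = 1249 W/m².

I₀ ≈ 1250 W/m²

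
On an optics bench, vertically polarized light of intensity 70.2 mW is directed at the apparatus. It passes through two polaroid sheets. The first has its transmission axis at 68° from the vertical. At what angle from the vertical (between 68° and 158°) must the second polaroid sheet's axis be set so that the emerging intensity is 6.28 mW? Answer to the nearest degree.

By Malus's law, I₁ = I₀ cos²(68° − 0°) = I₀ cos²(68°) = 0.1403 I₀.
Target fraction: 6.28 / 70.2 mW = 0.08946 of I₀.
Need I₂/I₀ = 0.08946, so cos²(θ − 68°) = 0.08946 / 0.1403 = 0.6375.
θ − 68° = arccos(√0.6375) = 37.0°, giving θ ≈ 68 + 37.0 = 105.0°.

θ ≈ 105°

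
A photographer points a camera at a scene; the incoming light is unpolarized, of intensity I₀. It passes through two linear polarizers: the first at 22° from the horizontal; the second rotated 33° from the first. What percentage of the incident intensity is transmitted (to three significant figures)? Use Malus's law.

Unpolarized light through the first polarizer → I₁ = ½ I₀, now polarized at 22°.
I₂ = I₁ cos²(33°) = 0.5 · 0.7034 I₀ = 0.3517 I₀.
That is 35.17% of the incident intensity.

≈ 35.2%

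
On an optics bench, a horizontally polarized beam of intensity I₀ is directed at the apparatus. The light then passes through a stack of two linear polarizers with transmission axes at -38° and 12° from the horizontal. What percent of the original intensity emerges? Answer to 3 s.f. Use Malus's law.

By Malus's law, I₁ = I₀ cos²(-38° − 0°) = I₀ cos²(38°) = 0.621 I₀.
I₂ = I₁ cos²(12° + 38°) = 0.621 I₀ · cos²(50°) = 0.2566 I₀.
That is 25.66% of the incident intensity.

≈ 25.7%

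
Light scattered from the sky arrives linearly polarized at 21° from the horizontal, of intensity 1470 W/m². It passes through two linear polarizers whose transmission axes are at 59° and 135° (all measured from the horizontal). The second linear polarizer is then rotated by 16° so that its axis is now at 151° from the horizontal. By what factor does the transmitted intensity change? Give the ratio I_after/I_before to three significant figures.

Before rotation:
I₁ = I₀ cos²(59° − 21°) = I₀ cos²(38°) = 0.621 I₀.
I₂ = I₁ cos²(135° − 59°) = 0.621 I₀ · cos²(76°) = 0.03634 I₀.
After rotation:
I₁ = I₀ cos²(59° − 21°) = I₀ cos²(38°) = 0.621 I₀.
Angle between axes 1 and 2: 88°. I₂ = 0.621 I₀ · cos²(88°) = 0.0007563 I₀.
Ratio = 0.0007563 / 0.03634 = 0.02081.

I_new/I_old ≈ 0.0208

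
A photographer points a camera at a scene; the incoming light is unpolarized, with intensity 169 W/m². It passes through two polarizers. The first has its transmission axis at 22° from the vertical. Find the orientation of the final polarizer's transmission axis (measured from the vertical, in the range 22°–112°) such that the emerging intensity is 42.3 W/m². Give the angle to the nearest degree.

Unpolarized light through the first polarizer → I₁ = ½ I₀, now polarized at 22°.
Target fraction: 42.3 / 169 W/m² = 0.2503 of I₀.
Need I₂/I₀ = 0.2503, so cos²(θ − 22°) = 0.2503 / 0.5 = 0.5006.
θ − 22° = arccos(√0.5006) = 45.0°, giving θ ≈ 22 + 45.0 = 67.0°.

θ ≈ 67°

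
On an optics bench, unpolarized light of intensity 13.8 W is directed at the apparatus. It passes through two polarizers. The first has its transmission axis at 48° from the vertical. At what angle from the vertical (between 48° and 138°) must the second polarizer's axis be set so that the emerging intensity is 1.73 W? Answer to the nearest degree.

θ ≈ 108°

Unpolarized light through the first polarizer → I₁ = ½ I₀, now polarized at 48°.
Target fraction: 1.73 / 13.8 W = 0.1254 of I₀.
Need I₂/I₀ = 0.1254, so cos²(θ − 48°) = 0.1254 / 0.5 = 0.2507.
θ − 48° = arccos(√0.2507) = 60.0°, giving θ ≈ 48 + 60.0 = 108.0°.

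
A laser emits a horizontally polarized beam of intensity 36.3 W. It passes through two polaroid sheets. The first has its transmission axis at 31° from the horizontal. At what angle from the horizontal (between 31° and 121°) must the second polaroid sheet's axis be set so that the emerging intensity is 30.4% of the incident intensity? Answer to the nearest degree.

θ ≈ 81°

By Malus's law, I₁ = I₀ cos²(31° − 0°) = I₀ cos²(31°) = 0.7347 I₀.
Need I₂/I₀ = 0.304, so cos²(θ − 31°) = 0.304 / 0.7347 = 0.4138.
θ − 31° = arccos(√0.4138) = 50.0°, giving θ ≈ 31 + 50.0 = 81.0°.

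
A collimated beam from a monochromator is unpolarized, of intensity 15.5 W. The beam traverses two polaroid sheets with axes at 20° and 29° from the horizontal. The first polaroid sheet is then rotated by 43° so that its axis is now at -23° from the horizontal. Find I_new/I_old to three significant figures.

Before rotation:
Unpolarized light through the first polarizer → I₁ = ½ I₀, now polarized at 20°.
I₂ = I₁ cos²(29° − 20°) = 0.5 I₀ · cos²(9°) = 0.4878 I₀.
After rotation:
Unpolarized light through the first polarizer → I₁ = ½ I₀, now polarized at -23°.
I₂ = I₁ cos²(29° + 23°) = 0.5 I₀ · cos²(52°) = 0.1895 I₀.
Ratio = 0.1895 / 0.4878 = 0.3885.

I_new/I_old ≈ 0.389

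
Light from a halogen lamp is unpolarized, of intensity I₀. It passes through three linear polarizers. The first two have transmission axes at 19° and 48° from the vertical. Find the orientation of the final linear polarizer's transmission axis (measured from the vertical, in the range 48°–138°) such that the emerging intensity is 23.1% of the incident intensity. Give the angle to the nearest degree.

θ ≈ 87°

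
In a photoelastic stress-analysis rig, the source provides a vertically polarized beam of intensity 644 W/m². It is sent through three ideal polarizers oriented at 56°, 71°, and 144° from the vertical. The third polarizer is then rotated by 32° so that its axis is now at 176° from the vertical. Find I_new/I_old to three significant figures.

Before rotation:
I₁ = I₀ cos²(56° − 0°) = I₀ cos²(56°) = 0.3127 I₀.
I₂ = I₁ cos²(71° − 56°) = 0.3127 I₀ · cos²(15°) = 0.2917 I₀.
I₃ = I₂ cos²(144° − 71°) = 0.2917 I₀ · cos²(73°) = 0.02494 I₀.
After rotation:
I₁ = I₀ cos²(56° − 0°) = I₀ cos²(56°) = 0.3127 I₀.
I₂ = I₁ cos²(71° − 56°) = 0.3127 I₀ · cos²(15°) = 0.2917 I₀.
Angle between axes 2 and 3: 75°. I₃ = 0.2917 I₀ · cos²(75°) = 0.01954 I₀.
Ratio = 0.01954 / 0.02494 = 0.7836.

I_new/I_old ≈ 0.784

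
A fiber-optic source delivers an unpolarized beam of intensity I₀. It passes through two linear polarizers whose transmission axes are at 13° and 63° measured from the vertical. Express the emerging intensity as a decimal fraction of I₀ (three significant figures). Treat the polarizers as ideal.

≈ 0.207 I₀

Unpolarized light through the first polarizer → I₁ = ½ I₀, now polarized at 13°.
I₂ = I₁ cos²(63° − 13°) = 0.5 I₀ · cos²(50°) = 0.2066 I₀.
Transmitted fraction = 0.2066.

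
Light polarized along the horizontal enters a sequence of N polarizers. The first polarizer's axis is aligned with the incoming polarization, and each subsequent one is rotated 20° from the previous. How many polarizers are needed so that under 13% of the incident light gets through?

First polarizer is aligned with the polarization: full transmission.
Each further stage multiplies by cos²(20°) = 0.883.
After N polarizers: T = 0.883^(N−1). Require T < 0.13 ⇒ N−1 > ln(0.13)/ln(0.883) = 16.40, so N−1 ≥ 17 and N = 18.
Check: N=18 gives T = 0.1206 < 0.13; N=17 gives T = 0.1366.

N = 18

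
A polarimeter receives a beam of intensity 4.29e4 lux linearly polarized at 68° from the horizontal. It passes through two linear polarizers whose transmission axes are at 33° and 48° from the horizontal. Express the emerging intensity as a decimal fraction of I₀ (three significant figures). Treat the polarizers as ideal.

I₁ = 4.29e4 lux · cos²(35°) = 2.879e+04 lux.
I₂ = I₁ · cos²(15°) = 2.879e+04 · 0.933 = 2.686e+04 lux.
Transmitted fraction = 0.6261.

I/I₀ ≈ 0.626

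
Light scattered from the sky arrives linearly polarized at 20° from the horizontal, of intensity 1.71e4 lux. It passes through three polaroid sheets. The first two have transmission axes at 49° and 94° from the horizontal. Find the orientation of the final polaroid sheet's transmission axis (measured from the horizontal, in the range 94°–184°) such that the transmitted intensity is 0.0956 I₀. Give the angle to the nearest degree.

I₁ = I₀ cos²(49° − 20°) = I₀ cos²(29°) = 0.765 I₀.
I₂ = I₁ cos²(94° − 49°) = 0.765 I₀ · cos²(45°) = 0.3825 I₀.
Need I₃/I₀ = 0.0956, so cos²(θ − 94°) = 0.0956 / 0.3825 = 0.2499.
θ − 94° = arccos(√0.2499) = 60.0°, giving θ ≈ 94 + 60.0 = 154.0°.

θ ≈ 154°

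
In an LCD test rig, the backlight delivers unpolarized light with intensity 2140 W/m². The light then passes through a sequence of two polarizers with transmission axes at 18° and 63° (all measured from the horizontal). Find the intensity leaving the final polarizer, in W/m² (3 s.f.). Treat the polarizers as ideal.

I ≈ 535 W/m²

Unpolarized light through the first polarizer → I₁ = 2140 W/m²/2 = 1070 W/m², polarized at 18°.
I₂ = I₁ · cos²(45°) = 1070 · 0.5 = 535 W/m².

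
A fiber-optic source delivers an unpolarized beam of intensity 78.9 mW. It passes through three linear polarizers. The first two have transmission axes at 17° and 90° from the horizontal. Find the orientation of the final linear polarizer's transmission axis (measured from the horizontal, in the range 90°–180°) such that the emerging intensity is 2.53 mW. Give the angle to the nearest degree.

θ ≈ 120°

Unpolarized light through the first polarizer → I₁ = ½ I₀, now polarized at 17°.
I₂ = I₁ cos²(90° − 17°) = 0.5 I₀ · cos²(73°) = 0.04274 I₀.
Target fraction: 2.53 / 78.9 mW = 0.03207 of I₀.
Need I₃/I₀ = 0.03207, so cos²(θ − 90°) = 0.03207 / 0.04274 = 0.7502.
θ − 90° = arccos(√0.7502) = 30.0°, giving θ ≈ 90 + 30.0 = 120.0°.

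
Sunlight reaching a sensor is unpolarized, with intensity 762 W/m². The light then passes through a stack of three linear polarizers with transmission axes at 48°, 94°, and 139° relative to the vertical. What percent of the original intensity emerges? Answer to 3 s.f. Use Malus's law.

Unpolarized light through the first polarizer → I₁ = 762 W/m²/2 = 381 W/m², polarized at 48°.
I₂ = I₁ · cos²(46°) = 381 · 0.4826 = 183.9 W/m².
I₃ = I₂ · cos²(45°) = 183.9 · 0.5 = 91.93 W/m².
That is 12.06% of the incident intensity.

≈ 12.1%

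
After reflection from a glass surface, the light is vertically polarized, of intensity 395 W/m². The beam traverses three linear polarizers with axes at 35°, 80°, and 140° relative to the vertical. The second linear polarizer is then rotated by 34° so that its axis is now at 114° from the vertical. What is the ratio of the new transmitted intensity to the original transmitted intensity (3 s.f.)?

Before rotation:
By Malus's law, I₁ = I₀ cos²(35° − 0°) = I₀ cos²(35°) = 0.671 I₀.
I₂ = I₁ cos²(80° − 35°) = 0.671 I₀ · cos²(45°) = 0.3355 I₀.
I₃ = I₂ cos²(140° − 80°) = 0.3355 I₀ · cos²(60°) = 0.08388 I₀.
After rotation:
I₁ = I₀ cos²(35° − 0°) = I₀ cos²(35°) = 0.671 I₀.
I₂ = I₁ cos²(114° − 35°) = 0.671 I₀ · cos²(79°) = 0.02443 I₀.
I₃ = I₂ cos²(140° − 114°) = 0.02443 I₀ · cos²(26°) = 0.01974 I₀.
Ratio = 0.01974 / 0.08388 = 0.2353.

I_new/I_old ≈ 0.235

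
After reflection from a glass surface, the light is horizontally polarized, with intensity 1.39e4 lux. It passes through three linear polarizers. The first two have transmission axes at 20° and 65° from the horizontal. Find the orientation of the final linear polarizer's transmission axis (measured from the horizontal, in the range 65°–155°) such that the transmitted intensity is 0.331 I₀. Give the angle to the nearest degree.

θ ≈ 95°

By Malus's law, I₁ = I₀ cos²(20° − 0°) = I₀ cos²(20°) = 0.883 I₀.
I₂ = I₁ cos²(65° − 20°) = 0.883 I₀ · cos²(45°) = 0.4415 I₀.
Need I₃/I₀ = 0.331, so cos²(θ − 65°) = 0.331 / 0.4415 = 0.7497.
θ − 65° = arccos(√0.7497) = 30.0°, giving θ ≈ 65 + 30.0 = 95.0°.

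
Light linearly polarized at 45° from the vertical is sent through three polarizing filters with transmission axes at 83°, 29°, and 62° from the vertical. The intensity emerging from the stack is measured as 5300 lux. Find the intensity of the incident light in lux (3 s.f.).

By Malus's law, I₁ = I₀ cos²(83° − 45°) = I₀ cos²(38°) = 0.621 I₀.
I₂ = I₁ cos²(29° − 83°) = 0.621 I₀ · cos²(54°) = 0.2145 I₀.
I₃ = I₂ cos²(62° − 29°) = 0.2145 I₀ · cos²(33°) = 0.1509 I₀.
So 5300 lux = 0.1509 I₀, giving I₀ = 5300/0.1509 = 3.512e+04 lux.

I₀ ≈ 3.51e4 lux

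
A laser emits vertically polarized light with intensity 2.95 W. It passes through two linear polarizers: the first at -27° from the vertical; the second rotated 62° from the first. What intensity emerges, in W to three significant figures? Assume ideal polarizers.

By Malus's law, I₁ = 2.95 W · cos²(27°) = 2.342 W.
I₂ = I₁ · cos²(62°) = 2.342 · 0.2204 = 0.5162 W.

I ≈ 0.516 W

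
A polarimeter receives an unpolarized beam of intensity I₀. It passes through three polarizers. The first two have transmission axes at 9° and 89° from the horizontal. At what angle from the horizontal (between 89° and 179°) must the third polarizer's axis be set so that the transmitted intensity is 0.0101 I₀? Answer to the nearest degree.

Unpolarized light through the first polarizer → I₁ = ½ I₀, now polarized at 9°.
I₂ = I₁ cos²(89° − 9°) = 0.5 I₀ · cos²(80°) = 0.01508 I₀.
Need I₃/I₀ = 0.0101, so cos²(θ − 89°) = 0.0101 / 0.01508 = 0.6699.
θ − 89° = arccos(√0.6699) = 35.1°, giving θ ≈ 89 + 35.1 = 124.1°.

θ ≈ 124°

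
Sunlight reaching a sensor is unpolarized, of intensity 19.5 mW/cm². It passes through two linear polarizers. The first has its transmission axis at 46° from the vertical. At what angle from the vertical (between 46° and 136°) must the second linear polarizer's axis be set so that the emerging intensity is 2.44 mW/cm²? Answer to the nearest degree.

θ ≈ 106°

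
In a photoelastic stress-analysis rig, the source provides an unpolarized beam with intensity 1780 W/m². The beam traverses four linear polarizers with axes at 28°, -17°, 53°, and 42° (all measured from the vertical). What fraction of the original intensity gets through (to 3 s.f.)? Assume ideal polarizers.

I/I₀ ≈ 0.0282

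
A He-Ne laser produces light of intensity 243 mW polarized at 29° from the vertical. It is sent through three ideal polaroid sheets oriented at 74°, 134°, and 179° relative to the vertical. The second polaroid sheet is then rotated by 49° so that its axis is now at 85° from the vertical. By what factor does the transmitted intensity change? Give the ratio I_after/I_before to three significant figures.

Before rotation:
By Malus's law, I₁ = I₀ cos²(74° − 29°) = I₀ cos²(45°) = 0.5 I₀.
I₂ = I₁ cos²(134° − 74°) = 0.5 I₀ · cos²(60°) = 0.125 I₀.
I₃ = I₂ cos²(179° − 134°) = 0.125 I₀ · cos²(45°) = 0.0625 I₀.
After rotation:
I₁ = I₀ cos²(74° − 29°) = I₀ cos²(45°) = 0.5 I₀.
I₂ = I₁ cos²(85° − 74°) = 0.5 I₀ · cos²(11°) = 0.4818 I₀.
Angle between axes 2 and 3: 86°. I₃ = 0.4818 I₀ · cos²(86°) = 0.002344 I₀.
Ratio = 0.002344 / 0.0625 = 0.03751.

I_new/I_old ≈ 0.0375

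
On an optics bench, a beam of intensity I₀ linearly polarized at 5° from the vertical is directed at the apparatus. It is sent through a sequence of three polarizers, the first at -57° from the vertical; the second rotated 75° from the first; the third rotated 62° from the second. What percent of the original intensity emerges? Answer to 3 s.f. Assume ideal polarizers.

≈ 0.325%

I₁ = I₀ cos²(-57° − 5°) = I₀ cos²(62°) = 0.2204 I₀.
I₂ = I₁ cos²(75°) = 0.2204 · 0.06699 I₀ = 0.01476 I₀.
I₃ = I₂ cos²(62°) = 0.01476 · 0.2204 I₀ = 0.003254 I₀.
That is 0.3254% of the incident intensity.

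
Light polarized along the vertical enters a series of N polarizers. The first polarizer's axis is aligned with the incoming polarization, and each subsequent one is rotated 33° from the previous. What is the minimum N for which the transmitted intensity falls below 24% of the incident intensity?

First polarizer is aligned with the polarization: full transmission.
Each further stage multiplies by cos²(33°) = 0.7034.
After N polarizers: T = 0.7034^(N−1). Require T < 0.24 ⇒ N−1 > ln(0.24)/ln(0.7034) = 4.06, so N−1 ≥ 5 and N = 6.
Check: N=6 gives T = 0.1722 < 0.24; N=5 gives T = 0.2448.

N = 6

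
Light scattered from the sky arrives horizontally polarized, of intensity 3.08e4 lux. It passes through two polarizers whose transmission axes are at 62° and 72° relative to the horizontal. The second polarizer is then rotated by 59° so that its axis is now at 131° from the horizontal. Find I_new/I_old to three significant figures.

I_new/I_old ≈ 0.132

Before rotation:
By Malus's law, I₁ = I₀ cos²(62° − 0°) = I₀ cos²(62°) = 0.2204 I₀.
I₂ = I₁ cos²(72° − 62°) = 0.2204 I₀ · cos²(10°) = 0.2138 I₀.
After rotation:
I₁ = I₀ cos²(62° − 0°) = I₀ cos²(62°) = 0.2204 I₀.
I₂ = I₁ cos²(131° − 62°) = 0.2204 I₀ · cos²(69°) = 0.02831 I₀.
Ratio = 0.02831 / 0.2138 = 0.1324.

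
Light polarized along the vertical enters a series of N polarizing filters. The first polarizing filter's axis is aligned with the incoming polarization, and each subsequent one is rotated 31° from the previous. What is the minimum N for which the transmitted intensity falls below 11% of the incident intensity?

N = 9

First polarizer is aligned with the polarization: full transmission.
Each further stage multiplies by cos²(31°) = 0.7347.
After N polarizers: T = 0.7347^(N−1). Require T < 0.11 ⇒ N−1 > ln(0.11)/ln(0.7347) = 7.16, so N−1 ≥ 8 and N = 9.
Check: N=9 gives T = 0.08493 < 0.11; N=8 gives T = 0.1156.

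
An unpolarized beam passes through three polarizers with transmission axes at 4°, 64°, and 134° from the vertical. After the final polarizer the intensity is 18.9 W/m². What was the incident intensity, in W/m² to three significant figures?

Unpolarized light through the first polarizer → I₁ = ½ I₀, now polarized at 4°.
I₂ = I₁ cos²(64° − 4°) = 0.5 I₀ · cos²(60°) = 0.125 I₀.
I₃ = I₂ cos²(134° − 64°) = 0.125 I₀ · cos²(70°) = 0.01462 I₀.
So 18.9 W/m² = 0.01462 I₀, giving I₀ = 18.9/0.01462 = 1293 W/m².

I₀ ≈ 1290 W/m²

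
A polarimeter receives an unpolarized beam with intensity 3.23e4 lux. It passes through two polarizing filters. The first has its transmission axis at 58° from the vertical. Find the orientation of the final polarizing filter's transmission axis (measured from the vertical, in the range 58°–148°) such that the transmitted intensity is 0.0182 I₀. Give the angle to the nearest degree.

Unpolarized light through the first polarizer → I₁ = ½ I₀, now polarized at 58°.
Need I₂/I₀ = 0.0182, so cos²(θ − 58°) = 0.0182 / 0.5 = 0.0364.
θ − 58° = arccos(√0.0364) = 79.0°, giving θ ≈ 58 + 79.0 = 137.0°.

θ ≈ 137°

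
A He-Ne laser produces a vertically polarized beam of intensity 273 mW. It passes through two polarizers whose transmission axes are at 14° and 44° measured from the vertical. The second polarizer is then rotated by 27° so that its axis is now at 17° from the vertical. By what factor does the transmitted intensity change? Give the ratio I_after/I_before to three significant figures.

Before rotation:
By Malus's law, I₁ = I₀ cos²(14° − 0°) = I₀ cos²(14°) = 0.9415 I₀.
I₂ = I₁ cos²(44° − 14°) = 0.9415 I₀ · cos²(30°) = 0.7061 I₀.
After rotation:
I₁ = I₀ cos²(14° − 0°) = I₀ cos²(14°) = 0.9415 I₀.
I₂ = I₁ cos²(17° − 14°) = 0.9415 I₀ · cos²(3°) = 0.9389 I₀.
Ratio = 0.9389 / 0.7061 = 1.33.

I_new/I_old ≈ 1.33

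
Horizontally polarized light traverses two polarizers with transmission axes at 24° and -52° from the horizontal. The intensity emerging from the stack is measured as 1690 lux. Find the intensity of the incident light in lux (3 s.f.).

By Malus's law, I₁ = I₀ cos²(24° − 0°) = I₀ cos²(24°) = 0.8346 I₀.
I₂ = I₁ cos²(-52° − 24°) = 0.8346 I₀ · cos²(76°) = 0.04884 I₀.
So 1690 lux = 0.04884 I₀, giving I₀ = 1690/0.04884 = 3.46e+04 lux.

I₀ ≈ 3.46e4 lux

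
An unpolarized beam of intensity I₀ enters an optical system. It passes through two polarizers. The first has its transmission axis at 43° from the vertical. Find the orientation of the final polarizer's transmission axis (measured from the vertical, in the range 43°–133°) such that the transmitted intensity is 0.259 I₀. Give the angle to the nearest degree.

Unpolarized light through the first polarizer → I₁ = ½ I₀, now polarized at 43°.
Need I₂/I₀ = 0.259, so cos²(θ − 43°) = 0.259 / 0.5 = 0.518.
θ − 43° = arccos(√0.518) = 44.0°, giving θ ≈ 43 + 44.0 = 87.0°.

θ ≈ 87°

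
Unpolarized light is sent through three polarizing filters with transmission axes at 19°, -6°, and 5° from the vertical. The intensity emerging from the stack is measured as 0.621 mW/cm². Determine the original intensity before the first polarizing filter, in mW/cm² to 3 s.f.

I₀ ≈ 1.57 mW/cm²

Unpolarized light through the first polarizer → I₁ = ½ I₀, now polarized at 19°.
I₂ = I₁ cos²(-6° − 19°) = 0.5 I₀ · cos²(25°) = 0.4107 I₀.
I₃ = I₂ cos²(5° + 6°) = 0.4107 I₀ · cos²(11°) = 0.3957 I₀.
So 0.621 mW/cm² = 0.3957 I₀, giving I₀ = 0.621/0.3957 = 1.569 mW/cm².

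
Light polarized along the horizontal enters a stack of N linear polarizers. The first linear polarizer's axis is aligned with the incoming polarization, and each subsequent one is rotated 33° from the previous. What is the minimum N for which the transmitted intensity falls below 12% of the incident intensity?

N = 8

First polarizer is aligned with the polarization: full transmission.
Each further stage multiplies by cos²(33°) = 0.7034.
After N polarizers: T = 0.7034^(N−1). Require T < 0.12 ⇒ N−1 > ln(0.12)/ln(0.7034) = 6.03, so N−1 ≥ 7 and N = 8.
Check: N=8 gives T = 0.08517 < 0.12; N=7 gives T = 0.1211.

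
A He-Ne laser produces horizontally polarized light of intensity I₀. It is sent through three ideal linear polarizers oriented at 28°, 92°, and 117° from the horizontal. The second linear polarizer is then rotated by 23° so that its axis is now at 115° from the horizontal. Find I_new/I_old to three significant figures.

I_new/I_old ≈ 0.0173

Before rotation:
By Malus's law, I₁ = I₀ cos²(28° − 0°) = I₀ cos²(28°) = 0.7796 I₀.
I₂ = I₁ cos²(92° − 28°) = 0.7796 I₀ · cos²(64°) = 0.1498 I₀.
I₃ = I₂ cos²(117° − 92°) = 0.1498 I₀ · cos²(25°) = 0.1231 I₀.
After rotation:
I₁ = I₀ cos²(28° − 0°) = I₀ cos²(28°) = 0.7796 I₀.
I₂ = I₁ cos²(115° − 28°) = 0.7796 I₀ · cos²(87°) = 0.002135 I₀.
I₃ = I₂ cos²(117° − 115°) = 0.002135 I₀ · cos²(2°) = 0.002133 I₀.
Ratio = 0.002133 / 0.1231 = 0.01733.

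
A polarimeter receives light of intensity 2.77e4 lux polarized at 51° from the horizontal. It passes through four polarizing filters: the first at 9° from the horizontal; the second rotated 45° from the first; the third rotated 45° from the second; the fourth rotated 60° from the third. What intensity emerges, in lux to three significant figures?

I ≈ 956 lux

I₁ = 2.77e4 lux · cos²(42°) = 1.53e+04 lux.
I₂ = I₁ · cos²(45°) = 1.53e+04 · 0.5 = 7649 lux.
I₃ = I₂ · cos²(45°) = 7649 · 0.5 = 3824 lux.
I₄ = I₃ · cos²(60°) = 3824 · 0.25 = 956.1 lux.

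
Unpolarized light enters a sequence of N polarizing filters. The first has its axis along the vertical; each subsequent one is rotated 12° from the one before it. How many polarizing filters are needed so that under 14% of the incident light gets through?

N = 30

First polarizer halves the unpolarized light: factor 1/2.
Each further stage multiplies by cos²(12°) = 0.9568.
After N polarizers: T = 0.5·0.9568^(N−1). Require T < 0.14 ⇒ N−1 > ln(0.14/0.5)/ln(0.9568) = 28.81, so N−1 ≥ 29 and N = 30.
Check: N=30 gives T = 0.1388 < 0.14; N=29 gives T = 0.1451.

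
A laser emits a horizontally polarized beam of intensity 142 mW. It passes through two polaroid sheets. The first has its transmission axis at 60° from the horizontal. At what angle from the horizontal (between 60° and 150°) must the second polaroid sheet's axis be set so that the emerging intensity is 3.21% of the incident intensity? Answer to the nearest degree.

I₁ = I₀ cos²(60° − 0°) = I₀ cos²(60°) = 0.25 I₀.
Need I₂/I₀ = 0.0321, so cos²(θ − 60°) = 0.0321 / 0.25 = 0.1284.
θ − 60° = arccos(√0.1284) = 69.0°, giving θ ≈ 60 + 69.0 = 129.0°.

θ ≈ 129°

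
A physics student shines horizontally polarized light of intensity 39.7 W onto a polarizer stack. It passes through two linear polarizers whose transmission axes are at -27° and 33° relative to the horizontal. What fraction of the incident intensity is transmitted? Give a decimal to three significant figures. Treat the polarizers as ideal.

I/I₀ ≈ 0.198

By Malus's law, I₁ = 39.7 W · cos²(27°) = 31.52 W.
I₂ = I₁ · cos²(60°) = 31.52 · 0.25 = 7.879 W.
Transmitted fraction = 0.1985.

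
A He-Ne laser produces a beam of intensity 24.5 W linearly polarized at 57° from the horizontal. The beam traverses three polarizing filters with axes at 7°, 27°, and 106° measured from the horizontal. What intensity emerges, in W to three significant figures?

I₁ = 24.5 W · cos²(50°) = 10.12 W.
I₂ = I₁ · cos²(20°) = 10.12 · 0.883 = 8.939 W.
I₃ = I₂ · cos²(79°) = 8.939 · 0.03641 = 0.3254 W.

I ≈ 0.325 W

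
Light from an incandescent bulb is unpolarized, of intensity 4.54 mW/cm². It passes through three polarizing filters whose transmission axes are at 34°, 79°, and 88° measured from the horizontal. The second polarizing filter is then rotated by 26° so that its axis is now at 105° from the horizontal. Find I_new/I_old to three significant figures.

I_new/I_old ≈ 0.199

Before rotation:
Unpolarized light through the first polarizer → I₁ = ½ I₀, now polarized at 34°.
I₂ = I₁ cos²(79° − 34°) = 0.5 I₀ · cos²(45°) = 0.25 I₀.
I₃ = I₂ cos²(88° − 79°) = 0.25 I₀ · cos²(9°) = 0.2439 I₀.
After rotation:
Unpolarized light through the first polarizer → I₁ = ½ I₀, now polarized at 34°.
I₂ = I₁ cos²(105° − 34°) = 0.5 I₀ · cos²(71°) = 0.053 I₀.
I₃ = I₂ cos²(88° − 105°) = 0.053 I₀ · cos²(17°) = 0.04847 I₀.
Ratio = 0.04847 / 0.2439 = 0.1987.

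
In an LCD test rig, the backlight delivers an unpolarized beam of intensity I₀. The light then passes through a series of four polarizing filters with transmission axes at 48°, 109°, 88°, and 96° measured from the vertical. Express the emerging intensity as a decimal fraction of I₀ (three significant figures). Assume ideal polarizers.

≈ 0.100 I₀

Unpolarized light through the first polarizer → I₁ = ½ I₀, now polarized at 48°.
I₂ = I₁ cos²(109° − 48°) = 0.5 I₀ · cos²(61°) = 0.1175 I₀.
I₃ = I₂ cos²(88° − 109°) = 0.1175 I₀ · cos²(21°) = 0.1024 I₀.
I₄ = I₃ cos²(96° − 88°) = 0.1024 I₀ · cos²(8°) = 0.1004 I₀.
Transmitted fraction = 0.1004.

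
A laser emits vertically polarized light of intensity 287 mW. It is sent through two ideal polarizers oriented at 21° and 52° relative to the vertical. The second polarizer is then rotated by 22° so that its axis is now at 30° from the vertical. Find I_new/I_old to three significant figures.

I_new/I_old ≈ 1.33

Before rotation:
I₁ = I₀ cos²(21° − 0°) = I₀ cos²(21°) = 0.8716 I₀.
I₂ = I₁ cos²(52° − 21°) = 0.8716 I₀ · cos²(31°) = 0.6404 I₀.
After rotation:
I₁ = I₀ cos²(21° − 0°) = I₀ cos²(21°) = 0.8716 I₀.
I₂ = I₁ cos²(30° − 21°) = 0.8716 I₀ · cos²(9°) = 0.8502 I₀.
Ratio = 0.8502 / 0.6404 = 1.328.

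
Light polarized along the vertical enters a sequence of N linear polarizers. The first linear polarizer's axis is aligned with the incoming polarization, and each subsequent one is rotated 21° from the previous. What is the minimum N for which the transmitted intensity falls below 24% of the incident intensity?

First polarizer is aligned with the polarization: full transmission.
Each further stage multiplies by cos²(21°) = 0.8716.
After N polarizers: T = 0.8716^(N−1). Require T < 0.24 ⇒ N−1 > ln(0.24)/ln(0.8716) = 10.38, so N−1 ≥ 11 and N = 12.
Check: N=12 gives T = 0.2205 < 0.24; N=11 gives T = 0.253.

N = 12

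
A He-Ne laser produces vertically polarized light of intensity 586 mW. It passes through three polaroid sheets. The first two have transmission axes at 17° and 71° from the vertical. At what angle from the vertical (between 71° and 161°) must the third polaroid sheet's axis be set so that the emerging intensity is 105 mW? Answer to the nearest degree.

I₁ = I₀ cos²(17° − 0°) = I₀ cos²(17°) = 0.9145 I₀.
I₂ = I₁ cos²(71° − 17°) = 0.9145 I₀ · cos²(54°) = 0.316 I₀.
Target fraction: 105 / 586 mW = 0.1792 of I₀.
Need I₃/I₀ = 0.1792, so cos²(θ − 71°) = 0.1792 / 0.316 = 0.5671.
θ − 71° = arccos(√0.5671) = 41.1°, giving θ ≈ 71 + 41.1 = 112.1°.

θ ≈ 112°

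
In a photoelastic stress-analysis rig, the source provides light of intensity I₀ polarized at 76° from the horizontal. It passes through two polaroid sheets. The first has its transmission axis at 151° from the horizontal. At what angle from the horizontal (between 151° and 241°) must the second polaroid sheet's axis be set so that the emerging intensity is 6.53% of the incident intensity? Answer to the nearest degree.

θ ≈ 160°

I₁ = I₀ cos²(151° − 76°) = I₀ cos²(75°) = 0.06699 I₀.
Need I₂/I₀ = 0.0653, so cos²(θ − 151°) = 0.0653 / 0.06699 = 0.9748.
θ − 151° = arccos(√0.9748) = 9.1°, giving θ ≈ 151 + 9.1 = 160.1°.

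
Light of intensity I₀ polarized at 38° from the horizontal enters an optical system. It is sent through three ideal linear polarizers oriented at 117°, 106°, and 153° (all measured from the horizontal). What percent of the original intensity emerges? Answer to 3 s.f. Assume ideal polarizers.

≈ 1.63%

By Malus's law, I₁ = I₀ cos²(117° − 38°) = I₀ cos²(79°) = 0.03641 I₀.
I₂ = I₁ cos²(106° − 117°) = 0.03641 I₀ · cos²(11°) = 0.03508 I₀.
I₃ = I₂ cos²(153° − 106°) = 0.03508 I₀ · cos²(47°) = 0.01632 I₀.
That is 1.632% of the incident intensity.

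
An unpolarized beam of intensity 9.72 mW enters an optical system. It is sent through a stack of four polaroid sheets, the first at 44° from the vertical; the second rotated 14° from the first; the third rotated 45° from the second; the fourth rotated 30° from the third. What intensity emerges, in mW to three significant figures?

I ≈ 1.72 mW

Unpolarized light through the first polarizer → I₁ = 9.72 mW/2 = 4.86 mW, polarized at 44°.
I₂ = I₁ · cos²(14°) = 4.86 · 0.9415 = 4.576 mW.
I₃ = I₂ · cos²(45°) = 4.576 · 0.5 = 2.288 mW.
I₄ = I₃ · cos²(30°) = 2.288 · 0.75 = 1.716 mW.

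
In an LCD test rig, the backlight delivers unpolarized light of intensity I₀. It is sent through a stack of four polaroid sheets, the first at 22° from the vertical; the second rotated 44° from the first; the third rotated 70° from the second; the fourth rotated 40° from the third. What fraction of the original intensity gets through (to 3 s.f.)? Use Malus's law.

≈ 0.0178 I₀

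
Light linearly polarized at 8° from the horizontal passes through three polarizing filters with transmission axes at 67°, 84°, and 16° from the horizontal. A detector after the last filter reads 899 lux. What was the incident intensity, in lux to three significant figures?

I₀ ≈ 2.64e4 lux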